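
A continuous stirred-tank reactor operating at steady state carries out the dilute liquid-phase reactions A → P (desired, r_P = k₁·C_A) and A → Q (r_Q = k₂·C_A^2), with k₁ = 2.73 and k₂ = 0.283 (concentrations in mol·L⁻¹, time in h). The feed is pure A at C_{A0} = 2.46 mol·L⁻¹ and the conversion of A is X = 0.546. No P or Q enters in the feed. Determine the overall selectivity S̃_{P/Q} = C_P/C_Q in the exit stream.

Exit C_A = C_{A0}(1−X) = 2.46×0.454 = 1.117 mol·L⁻¹.
A CSTR operates uniformly at the exit composition, giving r_P = 3.049 and r_Q = 0.3530 (each k·C_A^n at C_A = 1.117).
Overall selectivity = C_P/C_Q = r_Pτ/(r_Qτ) = r_P/r_Q = 8.64.

8.64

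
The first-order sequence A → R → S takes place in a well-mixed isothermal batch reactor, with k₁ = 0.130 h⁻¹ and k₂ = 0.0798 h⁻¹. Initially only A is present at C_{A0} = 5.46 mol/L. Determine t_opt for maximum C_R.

Setting dC_R/dt = 0 gives t_opt = ln(k₂/k₁)/(k₂−k₁).
= ln(0.0798/0.130)/(0.0798−0.130) = ln(0.6138)/-0.05020 = -0.4880/-0.05020 = 9.72 h.

9.72 h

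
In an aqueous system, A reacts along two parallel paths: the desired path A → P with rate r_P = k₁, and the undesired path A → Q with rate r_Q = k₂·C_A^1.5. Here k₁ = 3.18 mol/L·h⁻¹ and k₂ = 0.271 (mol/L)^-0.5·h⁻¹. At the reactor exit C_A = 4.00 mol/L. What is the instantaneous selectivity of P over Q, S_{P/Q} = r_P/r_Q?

S_{P/Q} = r_P/r_Q = (k₁)/(k₂·C_A^1.5) = (k₁/k₂)·C_A^-1.5.
= (3.18) / (0.271×4.000^1.5) = 3.180/2.168 = 1.47.
The undesired path is higher order in A, so low C_A (CSTR or dilute feed) favours P.

1.47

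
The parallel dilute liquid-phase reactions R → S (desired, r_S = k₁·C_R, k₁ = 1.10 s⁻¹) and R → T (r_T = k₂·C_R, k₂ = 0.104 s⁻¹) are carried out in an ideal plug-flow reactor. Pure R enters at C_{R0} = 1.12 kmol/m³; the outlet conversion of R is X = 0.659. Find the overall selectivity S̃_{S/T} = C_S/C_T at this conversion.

10.6

C_R = C_{R0}(1−X) = 0.3819 kmol/m³.
Both paths are first order in R, so the instantaneous fraction to S is constant: dC_S/d(−C_R) = k₁/(k₁+k₂) = 0.9136.
C_S = 0.9136·(C_{R0}−C_R) = 0.9136×0.7381 = 0.674 kmol/m³.
C_T = (C_{R0}−C_R)−C_S = 0.06375 kmol/m³; S̃_{S/T} = 0.6743/0.06375 = 10.6.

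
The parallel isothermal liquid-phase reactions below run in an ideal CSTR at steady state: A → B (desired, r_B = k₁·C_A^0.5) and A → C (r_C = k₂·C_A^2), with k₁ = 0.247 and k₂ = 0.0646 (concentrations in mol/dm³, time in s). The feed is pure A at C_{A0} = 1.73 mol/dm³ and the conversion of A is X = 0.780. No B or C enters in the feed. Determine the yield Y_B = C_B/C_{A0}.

Exit C_A = C_{A0}(1−X) = 1.73×0.220 = 0.3806 mol/dm³.
Rates in a CSTR are evaluated at the outlet concentration: r_B = 0.247×0.3806^0.5 = 0.1524, r_C = 0.0646×0.3806^2 = 0.009358.
Fraction of consumed A going to B: r_B/(r_B+r_C) = 0.9421.
C_B = 0.9421·C_{A0}·X = 0.9421×1.73×0.780 = 1.27 mol/dm³; Y_B = C_B/C_{A0} = 0.735.

0.735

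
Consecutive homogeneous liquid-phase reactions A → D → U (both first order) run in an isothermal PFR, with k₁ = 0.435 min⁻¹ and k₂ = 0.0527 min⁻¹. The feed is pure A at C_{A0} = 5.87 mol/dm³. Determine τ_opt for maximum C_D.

For first-order series the maximum of C_D occurs at τ_opt = ln(k₂/k₁)/(k₂−k₁).
= ln(0.0527/0.435)/(0.0527−0.435) = ln(0.1211)/-0.3823 = -2.111/-0.3823 = 5.52 min.

5.52 min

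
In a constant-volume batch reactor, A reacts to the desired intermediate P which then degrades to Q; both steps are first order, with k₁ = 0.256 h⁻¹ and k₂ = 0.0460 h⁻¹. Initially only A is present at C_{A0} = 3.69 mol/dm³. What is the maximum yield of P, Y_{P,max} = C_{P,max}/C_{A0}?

0.687

For a first-order series the maximum intermediate yield is C_{P,max}/C_{A0} = (k₁/k₂)^[k₂/(k₂−k₁)].
= (0.256/0.0460)^(0.0460/(0.0460−0.256)) = (5.565)^(-0.2190) = 0.6866.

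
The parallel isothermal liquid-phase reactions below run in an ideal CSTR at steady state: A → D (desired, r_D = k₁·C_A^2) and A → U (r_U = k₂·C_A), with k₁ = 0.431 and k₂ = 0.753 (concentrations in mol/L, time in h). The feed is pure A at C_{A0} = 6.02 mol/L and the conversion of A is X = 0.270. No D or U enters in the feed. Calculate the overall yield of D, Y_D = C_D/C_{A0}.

0.193

Exit C_A = C_{A0}(1−X) = 6.02×0.730 = 4.395 mol/L.
In a CSTR the entire volume is at exit conditions, so r_D = 0.431×4.395^2 = 8.324 and r_U = 0.753×4.395 = 3.309.
Fraction of consumed A going to D: r_D/(r_D+r_U) = 0.7155.
C_D = 0.7155·C_{A0}·X = 0.7155×6.02×0.270 = 1.16 mol/L; Y_D = C_D/C_{A0} = 0.193.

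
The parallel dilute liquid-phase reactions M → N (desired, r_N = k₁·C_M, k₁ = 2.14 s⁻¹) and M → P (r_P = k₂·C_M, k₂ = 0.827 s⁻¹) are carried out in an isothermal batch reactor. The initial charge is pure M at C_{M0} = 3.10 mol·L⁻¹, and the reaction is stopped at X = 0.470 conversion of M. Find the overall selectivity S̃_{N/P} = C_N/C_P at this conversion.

C_M = C_{M0}(1−X) = 1.643 mol·L⁻¹.
Both paths are first order in M, so the instantaneous fraction to N is constant: dC_N/d(−C_M) = k₁/(k₁+k₂) = 0.7213.
C_N = 0.7213·(C_{M0}−C_M) = 0.7213×1.457 = 1.05 mol·L⁻¹.
C_P = (C_{M0}−C_M)−C_N = 0.4061 mol·L⁻¹; S̃_{N/P} = 1.051/0.4061 = 2.59.

2.59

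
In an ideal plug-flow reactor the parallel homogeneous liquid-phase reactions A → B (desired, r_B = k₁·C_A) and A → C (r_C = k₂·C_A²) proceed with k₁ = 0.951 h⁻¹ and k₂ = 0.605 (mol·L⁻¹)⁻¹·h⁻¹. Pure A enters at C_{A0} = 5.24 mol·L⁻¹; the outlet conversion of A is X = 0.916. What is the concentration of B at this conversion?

C_A = C_{A0}(1−X) = 0.4402 mol·L⁻¹.
Along a PFR/batch, dC_B/dC_A = −r_B/(r_B+r_C) = −k₁/(k₁+k₂·C_A).
Integrating from C_{A0} to C_A: C_B = (0.951/0.605)·ln[(0.951+0.605·5.24)/(0.951+0.605·0.440)] = 1.572·ln(4.121/1.217) = 1.917 mol·L⁻¹.

1.92 mol·L⁻¹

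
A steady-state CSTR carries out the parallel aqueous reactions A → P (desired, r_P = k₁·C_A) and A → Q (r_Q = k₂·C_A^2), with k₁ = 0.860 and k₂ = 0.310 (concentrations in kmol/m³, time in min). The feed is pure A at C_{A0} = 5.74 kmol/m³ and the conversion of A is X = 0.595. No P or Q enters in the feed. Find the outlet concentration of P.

1.86 kmol/m³

Exit C_A = C_{A0}(1−X) = 5.74×0.405 = 2.325 kmol/m³.
Rates in a CSTR are evaluated at the outlet concentration: r_P = 0.860×2.325 = 1.999, r_Q = 0.310×2.325^2 = 1.675.
Fraction of consumed A going to P: r_P/(r_P+r_Q) = 0.5441.
C_P = 0.5441·C_{A0}·X = 0.5441×5.74×0.595 = 1.86 kmol/m³.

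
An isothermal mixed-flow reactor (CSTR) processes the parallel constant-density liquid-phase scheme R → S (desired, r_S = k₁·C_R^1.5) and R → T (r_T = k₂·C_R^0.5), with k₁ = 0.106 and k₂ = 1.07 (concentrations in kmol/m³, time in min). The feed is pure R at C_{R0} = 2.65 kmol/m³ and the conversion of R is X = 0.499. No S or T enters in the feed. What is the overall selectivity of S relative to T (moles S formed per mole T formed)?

0.132

Exit C_R = C_{R0}(1−X) = 2.65×0.501 = 1.328 kmol/m³.
Rates in a CSTR are evaluated at the outlet concentration: r_S = 0.106×1.328^1.5 = 0.1622, r_T = 1.07×1.328^0.5 = 1.233.
Overall selectivity = C_S/C_T = r_Sτ/(r_Tτ) = r_S/r_T = 0.132.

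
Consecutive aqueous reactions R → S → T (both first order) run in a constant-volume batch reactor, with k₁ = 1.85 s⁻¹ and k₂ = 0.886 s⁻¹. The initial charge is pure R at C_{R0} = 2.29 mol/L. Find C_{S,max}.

Evaluating C_S at t_opt = ln(k₂/k₁)/(k₂−k₁) gives C_{S,max}/C_{R0} = (k₁/k₂)^[k₂/(k₂−k₁)].
= (1.85/0.886)^(0.886/(0.886−1.85)) = (2.088)^(-0.9191) = 0.5083.
C_{S,max} = 0.5083×2.29 = 1.16 mol/L.

1.16 mol/L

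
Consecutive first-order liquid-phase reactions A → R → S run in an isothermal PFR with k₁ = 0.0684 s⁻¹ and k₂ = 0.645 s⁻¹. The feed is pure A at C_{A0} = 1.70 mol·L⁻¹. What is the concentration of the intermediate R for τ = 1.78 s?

0.115 mol·L⁻¹

For first-order series with pure A initially, C_R(τ) = k₁C_{A0}/(k₂−k₁)·(e^(−k₁τ) − e^(−k₂τ)).
e^(−k₁τ) = e^(−0.0684×1.78) = e^(−0.1218) = 0.8854; e^(−k₂τ) = e^(−1.148) = 0.3172.
C_R = 0.0684×1.70/(0.645−0.0684) × (0.8854−0.3172) = 0.2017×0.5681 = 0.1146 mol·L⁻¹.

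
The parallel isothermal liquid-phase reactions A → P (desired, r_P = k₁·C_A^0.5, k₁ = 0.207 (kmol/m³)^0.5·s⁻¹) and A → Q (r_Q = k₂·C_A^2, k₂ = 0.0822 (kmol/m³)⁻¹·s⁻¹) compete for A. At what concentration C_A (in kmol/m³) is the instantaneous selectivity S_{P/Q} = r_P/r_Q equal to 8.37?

0.449 kmol/m³

S_{P/Q} = (k₁/k₂)·C_A^-1.5 ⇒ C_A = (S·k₂/k₁)^(1/(-1.5)).
= (8.37×0.0822/0.207)^(-0.6667) = (3.324)^(-0.6667) = 0.449 kmol/m³.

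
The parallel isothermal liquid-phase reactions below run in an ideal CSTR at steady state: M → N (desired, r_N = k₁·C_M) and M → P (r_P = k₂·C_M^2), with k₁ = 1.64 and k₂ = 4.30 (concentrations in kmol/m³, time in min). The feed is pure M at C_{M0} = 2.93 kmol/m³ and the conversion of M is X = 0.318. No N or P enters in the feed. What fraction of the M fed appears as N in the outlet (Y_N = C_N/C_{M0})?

0.0510

Exit C_M = C_{M0}(1−X) = 2.93×0.682 = 1.998 kmol/m³.
A CSTR operates uniformly at the exit composition, giving r_N = 3.277 and r_P = 17.17 (each k·C_M^n at C_M = 1.998).
Fraction of consumed M going to N: r_N/(r_N+r_P) = 0.1603.
C_N = 0.1603·C_{M0}·X = 0.1603×2.93×0.318 = 0.149 kmol/m³; Y_N = C_N/C_{M0} = 0.0510.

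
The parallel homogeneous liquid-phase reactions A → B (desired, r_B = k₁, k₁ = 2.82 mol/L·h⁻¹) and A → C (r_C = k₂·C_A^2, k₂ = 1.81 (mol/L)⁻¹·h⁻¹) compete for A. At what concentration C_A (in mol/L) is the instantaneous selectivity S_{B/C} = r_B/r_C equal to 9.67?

S_{B/C} = (k₁/k₂)·C_A^-2 ⇒ C_A = (S·k₂/k₁)^(-0.5).
= (9.67×1.81/2.82)^(-0.5) = (6.207)^(-0.5) = 0.401 mol/L.

0.401 mol/L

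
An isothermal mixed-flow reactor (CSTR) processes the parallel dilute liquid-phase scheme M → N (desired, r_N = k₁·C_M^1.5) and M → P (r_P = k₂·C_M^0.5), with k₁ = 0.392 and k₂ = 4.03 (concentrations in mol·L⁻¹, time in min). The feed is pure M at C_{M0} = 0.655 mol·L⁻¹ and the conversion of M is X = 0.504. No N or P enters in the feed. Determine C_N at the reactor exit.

Exit C_M = C_{M0}(1−X) = 0.655×0.496 = 0.3249 mol·L⁻¹.
In a CSTR the entire volume is at exit conditions, so r_N = 0.392×0.3249^1.5 = 0.07259 and r_P = 4.03×0.3249^0.5 = 2.297.
Fraction of consumed M going to N: r_N/(r_N+r_P) = 0.03063.
C_N = 0.03063·C_{M0}·X = 0.03063×0.655×0.504 = 0.0101 mol·L⁻¹.

0.0101 mol·L⁻¹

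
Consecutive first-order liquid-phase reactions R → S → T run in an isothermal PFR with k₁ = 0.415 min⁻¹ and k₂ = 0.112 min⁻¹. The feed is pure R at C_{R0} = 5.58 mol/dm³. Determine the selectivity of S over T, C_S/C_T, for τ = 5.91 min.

The intermediate concentration in a first-order A→B→C sequence is C_S = k₁C_{R0}(e^(−k₁τ) − e^(−k₂τ))/(k₂−k₁).
e^(−k₁τ) = e^(−0.415×5.91) = e^(−2.453) = 0.08607; e^(−k₂τ) = e^(−0.6619) = 0.5159.
C_S = 0.415×5.58/(0.112−0.415) × (0.08607−0.5159) = (-7.643)×(-0.4298) = 3.285 mol/dm³.
C_R = C_{R0}e^(−k₁τ) = 0.4802 mol/dm³, so C_T = C_{R0}−C_R−C_S = 1.815 mol/dm³; C_S/C_T = 1.81.

1.81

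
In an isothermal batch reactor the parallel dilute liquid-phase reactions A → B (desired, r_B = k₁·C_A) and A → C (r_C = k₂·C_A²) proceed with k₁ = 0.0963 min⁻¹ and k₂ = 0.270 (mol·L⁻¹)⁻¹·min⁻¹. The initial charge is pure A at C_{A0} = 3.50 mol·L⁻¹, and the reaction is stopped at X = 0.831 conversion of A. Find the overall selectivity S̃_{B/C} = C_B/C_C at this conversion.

0.208

C_A = C_{A0}(1−X) = 0.5915 mol·L⁻¹.
Along a PFR/batch, dC_B/dC_A = −r_B/(r_B+r_C) = −k₁/(k₁+k₂·C_A).
Integrating from C_{A0} to C_A: C_B = (0.0963/0.270)·ln[(0.0963+0.270·3.50)/(0.0963+0.270·0.592)] = 0.3567·ln(1.041/0.2560) = 0.5004 mol·L⁻¹.
C_C = (C_{A0}−C_A)−C_B = 2.408 mol·L⁻¹; S̃_{B/C} = 0.5004/2.408 = 0.208.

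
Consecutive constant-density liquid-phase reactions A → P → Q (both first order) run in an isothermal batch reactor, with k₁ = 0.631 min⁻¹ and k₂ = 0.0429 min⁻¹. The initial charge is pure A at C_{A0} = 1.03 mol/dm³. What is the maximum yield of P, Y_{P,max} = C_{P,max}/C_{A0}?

Evaluating C_P at t_opt = ln(k₂/k₁)/(k₂−k₁) gives C_{P,max}/C_{A0} = (k₁/k₂)^[k₂/(k₂−k₁)].
= (0.631/0.0429)^(0.0429/(0.0429−0.631)) = (14.71)^(-0.07295) = 0.8219.

0.822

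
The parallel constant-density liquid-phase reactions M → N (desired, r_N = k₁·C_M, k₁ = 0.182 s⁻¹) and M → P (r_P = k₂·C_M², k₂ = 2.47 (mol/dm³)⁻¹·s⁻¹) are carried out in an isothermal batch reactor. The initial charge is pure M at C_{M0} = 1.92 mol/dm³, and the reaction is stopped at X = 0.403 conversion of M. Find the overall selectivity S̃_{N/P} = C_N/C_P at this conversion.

C_M = C_{M0}(1−X) = 1.146 mol/dm³.
Along a PFR/batch, dC_N/dC_M = −r_N/(r_N+r_P) = −k₁/(k₁+k₂·C_M).
Integrating from C_{M0} to C_M: C_N = (0.182/2.47)·ln[(0.182+2.47·1.92)/(0.182+2.47·1.15)] = 0.07368·ln(4.924/3.013) = 0.03619 mol/dm³.
C_P = (C_{M0}−C_M)−C_N = 0.7376 mol/dm³; S̃_{N/P} = 0.03619/0.7376 = 0.0491.

0.0491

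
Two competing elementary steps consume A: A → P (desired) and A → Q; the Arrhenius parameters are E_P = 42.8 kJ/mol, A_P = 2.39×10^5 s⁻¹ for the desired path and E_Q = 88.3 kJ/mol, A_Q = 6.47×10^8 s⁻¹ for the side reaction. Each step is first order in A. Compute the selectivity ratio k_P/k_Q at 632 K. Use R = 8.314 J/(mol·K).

Since both paths have the same order in A, the concentration cancels and S_{P/Q} = k_P/k_Q = (A_P/A_Q)·exp[(E_Q−E_P)/(RT)].
(E_Q−E_P)/(RT) = (88.3−42.8)×10³/(8.314×632) = 45500/5254 = 8.659.
k_P/k_Q = (2.39×10^5/6.47×10^8)·exp(8.659) = 3.694×10^-4 × 5764 = 2.13.

2.13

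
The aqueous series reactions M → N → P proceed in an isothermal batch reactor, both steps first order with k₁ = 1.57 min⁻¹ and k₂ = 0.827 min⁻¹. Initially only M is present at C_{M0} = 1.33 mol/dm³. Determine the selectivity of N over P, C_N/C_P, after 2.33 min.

0.351

The intermediate concentration in a first-order A→B→C sequence is C_N = k₁C_{M0}(e^(−k₁t) − e^(−k₂t))/(k₂−k₁).
e^(−k₁t) = e^(−1.57×2.33) = e^(−3.658) = 0.02578; e^(−k₂t) = e^(−1.927) = 0.1456.
C_N = 1.57×1.33/(0.827−1.57) × (0.02578−0.1456) = (-2.810)×(-0.1198) = 0.3367 mol/dm³.
C_M = C_{M0}e^(−k₁t) = 0.03429 mol/dm³, so C_P = C_{M0}−C_M−C_N = 0.9590 mol/dm³; C_N/C_P = 0.351.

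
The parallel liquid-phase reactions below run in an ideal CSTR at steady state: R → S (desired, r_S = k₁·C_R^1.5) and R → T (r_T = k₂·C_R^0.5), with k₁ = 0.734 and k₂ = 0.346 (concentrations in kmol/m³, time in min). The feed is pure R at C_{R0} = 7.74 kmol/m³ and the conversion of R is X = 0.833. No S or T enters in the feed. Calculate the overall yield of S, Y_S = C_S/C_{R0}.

Exit C_R = C_{R0}(1−X) = 7.74×0.167 = 1.293 kmol/m³.
Rates in a CSTR are evaluated at the outlet concentration: r_S = 0.734×1.293^1.5 = 1.079, r_T = 0.346×1.293^0.5 = 0.3934.
Fraction of consumed R going to S: r_S/(r_S+r_T) = 0.7328.
C_S = 0.7328·C_{R0}·X = 0.7328×7.74×0.833 = 4.72 kmol/m³; Y_S = C_S/C_{R0} = 0.610.

0.610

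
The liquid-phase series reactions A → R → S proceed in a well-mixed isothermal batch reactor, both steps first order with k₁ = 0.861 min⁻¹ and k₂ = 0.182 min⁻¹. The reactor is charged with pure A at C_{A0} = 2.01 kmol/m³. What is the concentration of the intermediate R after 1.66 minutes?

1.27 kmol/m³

Solving the coupled first-order balances gives C_R(t) = [k₁/(k₂−k₁)]·C_{A0}·(e^(−k₁t) − e^(−k₂t)).
e^(−k₁t) = e^(−0.861×1.66) = e^(−1.429) = 0.2395; e^(−k₂t) = e^(−0.3021) = 0.7392.
C_R = 0.861×2.01/(0.182−0.861) × (0.2395−0.7392) = (-2.549)×(-0.4998) = 1.274 kmol/m³.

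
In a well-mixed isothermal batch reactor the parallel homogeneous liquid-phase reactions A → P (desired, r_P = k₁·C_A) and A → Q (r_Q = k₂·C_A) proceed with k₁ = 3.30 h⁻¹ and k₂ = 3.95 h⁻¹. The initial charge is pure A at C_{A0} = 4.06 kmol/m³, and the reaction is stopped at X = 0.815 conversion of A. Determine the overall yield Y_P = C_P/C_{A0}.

0.371

C_A = C_{A0}(1−X) = 0.7511 kmol/m³.
Both paths are first order in A, so the instantaneous fraction to P is constant: dC_P/d(−C_A) = k₁/(k₁+k₂) = 0.4552.
C_P = 0.4552·(C_{A0}−C_A) = 0.4552×3.309 = 1.51 kmol/m³.
Y_P = C_P/C_{A0} = 1.506/4.06 = 0.371.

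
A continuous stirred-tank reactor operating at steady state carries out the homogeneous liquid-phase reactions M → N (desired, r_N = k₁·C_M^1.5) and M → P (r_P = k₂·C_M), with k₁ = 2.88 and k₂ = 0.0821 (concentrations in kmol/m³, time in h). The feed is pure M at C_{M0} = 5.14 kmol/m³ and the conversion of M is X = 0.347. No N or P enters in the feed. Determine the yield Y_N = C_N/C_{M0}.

0.342

Exit C_M = C_{M0}(1−X) = 5.14×0.653 = 3.356 kmol/m³.
In a CSTR the entire volume is at exit conditions, so r_N = 2.88×3.356^1.5 = 17.71 and r_P = 0.0821×3.356 = 0.2756.
Fraction of consumed M going to N: r_N/(r_N+r_P) = 0.9847.
C_N = 0.9847·C_{M0}·X = 0.9847×5.14×0.347 = 1.76 kmol/m³; Y_N = C_N/C_{M0} = 0.342.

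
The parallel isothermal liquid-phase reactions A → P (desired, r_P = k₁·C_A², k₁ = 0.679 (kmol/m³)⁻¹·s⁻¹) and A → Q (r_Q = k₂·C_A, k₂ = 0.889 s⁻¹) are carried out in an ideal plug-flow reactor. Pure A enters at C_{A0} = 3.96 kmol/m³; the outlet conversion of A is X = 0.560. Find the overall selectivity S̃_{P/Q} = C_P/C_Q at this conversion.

2.10

C_A = C_{A0}(1−X) = 1.742 kmol/m³.
Along a PFR/batch, dC_Q/dC_A = −r_Q/(r_P+r_Q) = −k₂/(k₂+k₁·C_A).
Integrating from C_{A0} to C_A: C_Q = (0.889/0.679)·ln[(0.889+0.679·3.96)/(0.889+0.679·1.74)] = 1.309·ln(3.578/2.072) = 0.7151 kmol/m³.
Then C_P = (C_{A0}−C_A) − C_Q = 2.218 − 0.7151 = 1.502 kmol/m³.
S̃_{P/Q} = C_P/C_Q = 1.502/0.7151 = 2.10.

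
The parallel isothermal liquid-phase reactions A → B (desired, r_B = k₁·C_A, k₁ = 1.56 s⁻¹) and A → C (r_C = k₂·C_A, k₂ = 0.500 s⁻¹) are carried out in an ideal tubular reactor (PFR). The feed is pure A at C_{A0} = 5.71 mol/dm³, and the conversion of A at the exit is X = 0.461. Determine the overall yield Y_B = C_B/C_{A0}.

C_A = C_{A0}(1−X) = 3.078 mol/dm³.
Both paths are first order in A, so the instantaneous fraction to B is constant: dC_B/d(−C_A) = k₁/(k₁+k₂) = 0.7573.
C_B = 0.7573·(C_{A0}−C_A) = 0.7573×2.632 = 1.99 mol/dm³.
Y_B = C_B/C_{A0} = 1.993/5.71 = 0.349.

0.349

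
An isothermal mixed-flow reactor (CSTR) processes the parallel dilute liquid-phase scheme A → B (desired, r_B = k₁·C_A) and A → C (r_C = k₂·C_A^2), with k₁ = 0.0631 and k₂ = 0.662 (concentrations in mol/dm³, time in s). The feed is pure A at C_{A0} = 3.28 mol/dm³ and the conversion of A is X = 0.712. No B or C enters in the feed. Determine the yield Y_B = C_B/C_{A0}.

Exit C_A = C_{A0}(1−X) = 3.28×0.288 = 0.9446 mol/dm³.
A CSTR operates uniformly at the exit composition, giving r_B = 0.05961 and r_C = 0.5907 (each k·C_A^n at C_A = 0.9446).
Fraction of consumed A going to B: r_B/(r_B+r_C) = 0.09165.
C_B = 0.09165·C_{A0}·X = 0.09165×3.28×0.712 = 0.214 mol/dm³; Y_B = C_B/C_{A0} = 0.0653.

0.0653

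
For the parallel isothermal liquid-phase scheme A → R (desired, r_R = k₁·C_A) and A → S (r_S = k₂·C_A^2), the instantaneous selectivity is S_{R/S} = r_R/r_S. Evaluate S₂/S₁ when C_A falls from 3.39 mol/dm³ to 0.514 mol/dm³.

S_{R/S} = (k₁/k₂)·C_A⁻¹, so S₂/S₁ = (C_{A,2}/C_{A,1})⁻¹.
= 3.39/0.514 = 6.60.
Selectivity toward R rises as C_A falls — low-concentration operation is favoured.

6.60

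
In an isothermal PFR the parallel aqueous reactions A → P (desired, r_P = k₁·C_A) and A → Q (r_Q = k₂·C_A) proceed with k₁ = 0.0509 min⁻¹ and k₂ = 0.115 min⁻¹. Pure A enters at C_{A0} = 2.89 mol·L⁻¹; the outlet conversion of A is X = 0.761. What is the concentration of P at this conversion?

C_A = C_{A0}(1−X) = 0.6907 mol·L⁻¹.
Both paths are first order in A, so the instantaneous fraction to P is constant: dC_P/d(−C_A) = k₁/(k₁+k₂) = 0.3068.
C_P = 0.3068·(C_{A0}−C_A) = 0.3068×2.199 = 0.675 mol·L⁻¹.

0.675 mol·L⁻¹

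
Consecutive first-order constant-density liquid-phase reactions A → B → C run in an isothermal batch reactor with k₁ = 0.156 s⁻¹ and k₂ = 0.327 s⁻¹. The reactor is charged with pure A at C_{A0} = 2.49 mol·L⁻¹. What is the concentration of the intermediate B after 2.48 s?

0.533 mol·L⁻¹

Solving the coupled first-order balances gives C_B(t) = [k₁/(k₂−k₁)]·C_{A0}·(e^(−k₁t) − e^(−k₂t)).
e^(−k₁t) = e^(−0.156×2.48) = e^(−0.3869) = 0.6792; e^(−k₂t) = e^(−0.8110) = 0.4444.
C_B = 0.156×2.49/(0.327−0.156) × (0.6792−0.4444) = 2.272×0.2347 = 0.5332 mol·L⁻¹.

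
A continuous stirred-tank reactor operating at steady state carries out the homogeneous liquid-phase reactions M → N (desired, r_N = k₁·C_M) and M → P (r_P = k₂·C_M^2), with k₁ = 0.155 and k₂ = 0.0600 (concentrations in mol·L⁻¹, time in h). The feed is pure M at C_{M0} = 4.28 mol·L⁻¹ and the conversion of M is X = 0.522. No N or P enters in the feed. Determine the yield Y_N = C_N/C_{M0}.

0.291

Exit C_M = C_{M0}(1−X) = 4.28×0.478 = 2.046 mol·L⁻¹.
In a CSTR the entire volume is at exit conditions, so r_N = 0.155×2.046 = 0.3171 and r_P = 0.0600×2.046^2 = 0.2511.
Fraction of consumed M going to N: r_N/(r_N+r_P) = 0.5581.
C_N = 0.5581·C_{M0}·X = 0.5581×4.28×0.522 = 1.25 mol·L⁻¹; Y_N = C_N/C_{M0} = 0.291.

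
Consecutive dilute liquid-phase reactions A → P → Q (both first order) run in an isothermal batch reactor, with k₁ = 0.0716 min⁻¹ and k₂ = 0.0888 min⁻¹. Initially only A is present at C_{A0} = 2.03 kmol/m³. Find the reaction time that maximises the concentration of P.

Setting dC_P/dt = 0 gives t_opt = ln(k₂/k₁)/(k₂−k₁).
= ln(0.0888/0.0716)/(0.0888−0.0716) = ln(1.240)/0.01720 = 0.2153/0.01720 = 12.5 min.

12.5 min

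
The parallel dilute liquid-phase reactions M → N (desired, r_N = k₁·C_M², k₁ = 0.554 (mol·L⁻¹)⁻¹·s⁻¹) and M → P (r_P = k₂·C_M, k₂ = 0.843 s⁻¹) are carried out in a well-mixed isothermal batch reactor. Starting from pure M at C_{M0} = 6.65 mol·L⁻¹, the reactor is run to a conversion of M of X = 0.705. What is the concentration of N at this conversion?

C_M = C_{M0}(1−X) = 1.962 mol·L⁻¹.
Along a PFR/batch, dC_P/dC_M = −r_P/(r_N+r_P) = −k₂/(k₂+k₁·C_M).
Integrating from C_{M0} to C_M: C_P = (0.843/0.554)·ln[(0.843+0.554·6.65)/(0.843+0.554·1.96)] = 1.522·ln(4.527/1.930) = 1.297 mol·L⁻¹.
Then C_N = (C_{M0}−C_M) − C_P = 4.688 − 1.297 = 3.391 mol·L⁻¹.

3.39 mol·L⁻¹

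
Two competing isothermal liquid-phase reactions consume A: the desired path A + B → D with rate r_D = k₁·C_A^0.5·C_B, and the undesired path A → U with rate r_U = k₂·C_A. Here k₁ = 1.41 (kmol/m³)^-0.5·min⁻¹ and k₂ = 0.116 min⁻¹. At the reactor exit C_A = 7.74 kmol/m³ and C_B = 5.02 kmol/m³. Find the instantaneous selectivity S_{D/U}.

21.9

S_{D/U} = r_D/r_U = (k₁·C_A^0.5·C_B)/(k₂·C_A) = (k₁/k₂)·C_A^-0.5·C_B.
= (1.41×7.740^0.5×5.020) / (0.116×7.740) = 19.69/0.8978 = 21.9.
The undesired path is higher order in A, so low C_A (CSTR or dilute feed) favours D.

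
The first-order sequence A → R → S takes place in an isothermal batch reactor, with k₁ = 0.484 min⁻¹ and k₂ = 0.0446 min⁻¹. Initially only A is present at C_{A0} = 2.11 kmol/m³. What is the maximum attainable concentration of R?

At the optimum, C_{R,max}/C_{A0} = (k₁/k₂)^[k₂/(k₂−k₁)].
= (0.484/0.0446)^(0.0446/(0.0446−0.484)) = (10.85)^(-0.1015) = 0.7850.
C_{R,max} = 0.7850×2.11 = 1.66 kmol/m³.

1.66 kmol/m³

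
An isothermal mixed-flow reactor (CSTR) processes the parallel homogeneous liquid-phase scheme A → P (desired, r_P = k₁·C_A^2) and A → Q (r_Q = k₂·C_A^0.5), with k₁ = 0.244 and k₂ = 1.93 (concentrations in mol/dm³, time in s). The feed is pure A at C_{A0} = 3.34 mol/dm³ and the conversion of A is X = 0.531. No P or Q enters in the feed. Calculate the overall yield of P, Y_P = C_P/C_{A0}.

0.105

Exit C_A = C_{A0}(1−X) = 3.34×0.469 = 1.566 mol/dm³.
A CSTR operates uniformly at the exit composition, giving r_P = 0.5987 and r_Q = 2.416 (each k·C_A^n at C_A = 1.566).
Fraction of consumed A going to P: r_P/(r_P+r_Q) = 0.1986.
C_P = 0.1986·C_{A0}·X = 0.1986×3.34×0.531 = 0.352 mol/dm³; Y_P = C_P/C_{A0} = 0.105.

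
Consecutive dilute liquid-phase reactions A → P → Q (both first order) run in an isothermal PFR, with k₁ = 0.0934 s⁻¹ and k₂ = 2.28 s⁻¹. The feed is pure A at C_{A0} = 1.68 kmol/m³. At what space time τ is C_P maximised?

The intermediate peaks when r₁ = r₂, i.e. k₁e^(−k₁τ) = k₂e^(−k₂τ), giving τ_opt = ln(k₂/k₁)/(k₂−k₁).
= ln(2.28/0.0934)/(2.28−0.0934) = ln(24.41)/2.187 = 3.195/2.187 = 1.46 s.

1.46 s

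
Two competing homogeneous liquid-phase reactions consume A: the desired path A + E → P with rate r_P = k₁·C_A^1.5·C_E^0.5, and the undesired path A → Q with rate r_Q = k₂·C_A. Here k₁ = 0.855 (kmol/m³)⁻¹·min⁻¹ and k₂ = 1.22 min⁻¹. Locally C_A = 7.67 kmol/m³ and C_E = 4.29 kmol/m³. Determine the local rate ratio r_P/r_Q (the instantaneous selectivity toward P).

S_{P/Q} = r_P/r_Q = (k₁·C_A^1.5·C_E^0.5)/(k₂·C_A) = (k₁/k₂)·C_A^0.5·C_E^0.5.
= (0.855×7.670^1.5×4.290^0.5) / (1.22×7.670) = 37.62/9.357 = 4.02.
Since the desired path is higher order in A, keeping C_A high (PFR or concentrated feed) favours P.

4.02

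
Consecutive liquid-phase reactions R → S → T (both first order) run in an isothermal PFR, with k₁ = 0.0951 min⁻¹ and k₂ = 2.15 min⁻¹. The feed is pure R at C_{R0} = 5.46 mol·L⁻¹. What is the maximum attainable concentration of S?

For a first-order series the maximum intermediate yield is C_{S,max}/C_{R0} = (k₁/k₂)^[k₂/(k₂−k₁)].
= (0.0951/2.15)^(2.15/(2.15−0.0951)) = (0.04423)^(1.046) = 0.03829.
C_{S,max} = 0.03829×5.46 = 0.209 mol·L⁻¹.

0.209 mol·L⁻¹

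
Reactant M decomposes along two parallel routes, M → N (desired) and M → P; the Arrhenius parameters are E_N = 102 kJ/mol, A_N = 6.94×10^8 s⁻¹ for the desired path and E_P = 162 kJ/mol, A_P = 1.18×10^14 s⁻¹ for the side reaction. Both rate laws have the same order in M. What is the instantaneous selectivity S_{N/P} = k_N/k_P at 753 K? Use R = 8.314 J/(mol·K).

0.0855

Since both paths have the same order in M, the concentration cancels and S_{N/P} = k_N/k_P = (A_N/A_P)·exp[(E_P−E_N)/(RT)].
(E_P−E_N)/(RT) = (162−102)×10³/(8.314×753) = 60000/6260 = 9.584.
k_N/k_P = (6.94×10^8/1.18×10^14)·exp(9.584) = 5.881×10^-6 × 14530 = 0.0855.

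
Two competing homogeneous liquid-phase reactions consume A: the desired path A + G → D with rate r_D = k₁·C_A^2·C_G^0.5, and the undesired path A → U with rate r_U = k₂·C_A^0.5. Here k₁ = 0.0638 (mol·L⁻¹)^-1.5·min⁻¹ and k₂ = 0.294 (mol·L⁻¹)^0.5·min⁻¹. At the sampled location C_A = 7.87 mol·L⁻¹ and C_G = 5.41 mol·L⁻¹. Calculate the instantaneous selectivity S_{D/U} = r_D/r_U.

S_{D/U} = r_D/r_U = (k₁·C_A^2·C_G^0.5)/(k₂·C_A^0.5) = (k₁/k₂)·C_A^1.5·C_G^0.5.
= (0.0638×7.870^2×5.410^0.5) / (0.294×7.870^0.5) = 9.191/0.8248 = 11.1.

11.1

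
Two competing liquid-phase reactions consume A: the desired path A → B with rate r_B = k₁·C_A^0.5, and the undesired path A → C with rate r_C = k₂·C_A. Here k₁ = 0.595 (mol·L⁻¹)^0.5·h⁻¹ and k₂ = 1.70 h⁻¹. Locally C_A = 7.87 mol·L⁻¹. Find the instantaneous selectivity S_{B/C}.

S_{B/C} = r_B/r_C = (k₁·C_A^0.5)/(k₂·C_A) = (k₁/k₂)·C_A^-0.5.
= (0.595×7.870^0.5) / (1.70×7.870) = 1.669/13.38 = 0.125.

0.125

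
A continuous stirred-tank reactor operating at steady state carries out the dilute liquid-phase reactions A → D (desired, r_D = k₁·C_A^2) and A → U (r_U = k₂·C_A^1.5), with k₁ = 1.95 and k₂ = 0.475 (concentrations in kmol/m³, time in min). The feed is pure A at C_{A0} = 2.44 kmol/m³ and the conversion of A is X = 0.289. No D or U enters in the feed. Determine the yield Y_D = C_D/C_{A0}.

0.244

Exit C_A = C_{A0}(1−X) = 2.44×0.711 = 1.735 kmol/m³.
Rates in a CSTR are evaluated at the outlet concentration: r_D = 1.95×1.735^2 = 5.869, r_U = 0.475×1.735^1.5 = 1.085.
Fraction of consumed A going to D: r_D/(r_D+r_U) = 0.8439.
C_D = 0.8439·C_{A0}·X = 0.8439×2.44×0.289 = 0.595 kmol/m³; Y_D = C_D/C_{A0} = 0.244.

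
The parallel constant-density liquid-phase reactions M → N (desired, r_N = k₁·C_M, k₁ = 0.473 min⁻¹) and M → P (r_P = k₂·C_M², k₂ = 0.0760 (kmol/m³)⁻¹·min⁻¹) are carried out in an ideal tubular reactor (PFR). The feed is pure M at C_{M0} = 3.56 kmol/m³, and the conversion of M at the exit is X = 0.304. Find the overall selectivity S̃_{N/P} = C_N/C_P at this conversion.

2.07

C_M = C_{M0}(1−X) = 2.478 kmol/m³.
Along a PFR/batch, dC_N/dC_M = −r_N/(r_N+r_P) = −k₁/(k₁+k₂·C_M).
Integrating from C_{M0} to C_M: C_N = (0.473/0.0760)·ln[(0.473+0.0760·3.56)/(0.473+0.0760·2.48)] = 6.224·ln(0.7436/0.6613) = 0.7296 kmol/m³.
C_P = (C_{M0}−C_M)−C_N = 0.3527 kmol/m³; S̃_{N/P} = 0.7296/0.3527 = 2.07.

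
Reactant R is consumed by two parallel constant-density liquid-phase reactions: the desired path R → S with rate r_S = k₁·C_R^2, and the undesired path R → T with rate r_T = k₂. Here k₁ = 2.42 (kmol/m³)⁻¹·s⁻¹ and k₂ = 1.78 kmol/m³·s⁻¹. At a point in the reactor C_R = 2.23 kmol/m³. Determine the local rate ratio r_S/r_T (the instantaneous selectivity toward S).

6.76

S_{S/T} = r_S/r_T = (k₁·C_R^2)/(k₂) = (k₁/k₂)·C_R^2.
= (2.42×2.230^2) / (1.78) = 12.03/1.780 = 6.76.
Since the desired path is higher order in R, keeping C_R high (PFR or concentrated feed) favours S.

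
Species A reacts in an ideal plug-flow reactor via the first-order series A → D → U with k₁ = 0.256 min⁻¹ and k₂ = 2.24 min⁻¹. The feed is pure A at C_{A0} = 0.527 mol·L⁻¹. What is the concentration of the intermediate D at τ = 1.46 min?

0.0442 mol·L⁻¹

Solving the coupled first-order balances gives C_D(τ) = [k₁/(k₂−k₁)]·C_{A0}·(e^(−k₁τ) − e^(−k₂τ)).
e^(−k₁τ) = e^(−0.256×1.46) = e^(−0.3738) = 0.6881; e^(−k₂τ) = e^(−3.270) = 0.03799.
C_D = 0.256×0.527/(2.24−0.256) × (0.6881−0.03799) = 0.06800×0.6502 = 0.04421 mol·L⁻¹.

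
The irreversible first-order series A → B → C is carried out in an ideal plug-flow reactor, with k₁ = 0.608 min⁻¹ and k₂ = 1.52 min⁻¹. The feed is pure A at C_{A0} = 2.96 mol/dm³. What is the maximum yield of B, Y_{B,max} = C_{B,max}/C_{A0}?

At the optimum, C_{B,max}/C_{A0} = (k₁/k₂)^[k₂/(k₂−k₁)].
= (0.608/1.52)^(1.52/(1.52−0.608)) = (0.4000)^(1.667) = 0.2172.

0.217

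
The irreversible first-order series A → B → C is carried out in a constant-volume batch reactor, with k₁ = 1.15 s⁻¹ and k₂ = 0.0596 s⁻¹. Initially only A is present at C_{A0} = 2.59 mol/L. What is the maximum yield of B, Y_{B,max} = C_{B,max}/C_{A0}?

0.851

At the optimum, C_{B,max}/C_{A0} = (k₁/k₂)^[k₂/(k₂−k₁)].
= (1.15/0.0596)^(0.0596/(0.0596−1.15)) = (19.30)^(-0.05466) = 0.8506.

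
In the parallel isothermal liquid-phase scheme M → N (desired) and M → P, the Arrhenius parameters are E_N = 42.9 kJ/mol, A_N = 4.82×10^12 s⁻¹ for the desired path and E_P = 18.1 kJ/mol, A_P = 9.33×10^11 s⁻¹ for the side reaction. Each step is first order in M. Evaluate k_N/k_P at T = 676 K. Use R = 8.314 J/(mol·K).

0.0626

k_N/k_P = (A_N/A_P)·exp[−(E_N−E_P)/(RT)] = (A_N/A_P)·exp[(E_P−E_N)/(RT)].
(E_P−E_N)/(RT) = (18.1−42.9)×10³/(8.314×676) = -24800/5620 = -4.413.
k_N/k_P = (4.82×10^12/9.33×10^11)·exp(-4.413) = 5.166 × 0.01212 = 0.0626.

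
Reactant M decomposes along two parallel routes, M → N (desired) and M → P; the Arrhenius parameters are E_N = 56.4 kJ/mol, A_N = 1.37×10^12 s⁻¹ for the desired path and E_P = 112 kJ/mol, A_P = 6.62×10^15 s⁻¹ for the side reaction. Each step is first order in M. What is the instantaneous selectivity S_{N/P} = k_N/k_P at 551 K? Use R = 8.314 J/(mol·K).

38.6

k_N/k_P = (A_N/A_P)·exp[−(E_N−E_P)/(RT)] = (A_N/A_P)·exp[(E_P−E_N)/(RT)].
(E_P−E_N)/(RT) = (112−56.4)×10³/(8.314×551) = 55600/4581 = 12.14.
k_N/k_P = (1.37×10^12/6.62×10^15)·exp(12.14) = 2.069×10^-4 × 1.867×10^5 = 38.6.
Since E_N < E_P, lowering the temperature improves selectivity toward N.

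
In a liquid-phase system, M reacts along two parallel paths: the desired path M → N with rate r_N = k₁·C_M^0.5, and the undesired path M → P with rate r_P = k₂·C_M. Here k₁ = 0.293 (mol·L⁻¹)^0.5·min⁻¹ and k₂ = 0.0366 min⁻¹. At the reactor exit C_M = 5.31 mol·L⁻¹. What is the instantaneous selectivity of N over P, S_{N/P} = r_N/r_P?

3.47

S_{N/P} = r_N/r_P = (k₁·C_M^0.5)/(k₂·C_M) = (k₁/k₂)·C_M^-0.5.
= (0.293×5.310^0.5) / (0.0366×5.310) = 0.6752/0.1943 = 3.47.
The undesired path is higher order in M, so low C_M (CSTR or dilute feed) favours N.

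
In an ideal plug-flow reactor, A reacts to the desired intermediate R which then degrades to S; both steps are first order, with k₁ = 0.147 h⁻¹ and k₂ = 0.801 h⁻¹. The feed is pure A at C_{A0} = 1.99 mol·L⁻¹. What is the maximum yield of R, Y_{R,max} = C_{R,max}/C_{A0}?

For a first-order series the maximum intermediate yield is C_{R,max}/C_{A0} = (k₁/k₂)^[k₂/(k₂−k₁)].
= (0.147/0.801)^(0.801/(0.801−0.147)) = (0.1835)^(1.225) = 0.1254.

0.125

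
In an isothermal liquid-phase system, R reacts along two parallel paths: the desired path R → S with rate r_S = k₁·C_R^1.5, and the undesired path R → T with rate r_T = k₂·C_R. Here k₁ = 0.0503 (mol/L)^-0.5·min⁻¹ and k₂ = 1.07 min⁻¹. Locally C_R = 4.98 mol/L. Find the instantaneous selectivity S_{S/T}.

0.105

S_{S/T} = r_S/r_T = (k₁·C_R^1.5)/(k₂·C_R) = (k₁/k₂)·C_R^0.5.
= (0.0503×4.980^1.5) / (1.07×4.980) = 0.5590/5.329 = 0.105.
Since the desired path is higher order in R, keeping C_R high (PFR or concentrated feed) favours S.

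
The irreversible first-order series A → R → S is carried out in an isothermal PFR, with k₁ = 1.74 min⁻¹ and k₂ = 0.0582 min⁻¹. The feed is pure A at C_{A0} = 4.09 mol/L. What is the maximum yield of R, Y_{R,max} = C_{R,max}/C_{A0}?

Evaluating C_R at τ_opt = ln(k₂/k₁)/(k₂−k₁) gives C_{R,max}/C_{A0} = (k₁/k₂)^[k₂/(k₂−k₁)].
= (1.74/0.0582)^(0.0582/(0.0582−1.74)) = (29.90)^(-0.03461) = 0.8891.

0.889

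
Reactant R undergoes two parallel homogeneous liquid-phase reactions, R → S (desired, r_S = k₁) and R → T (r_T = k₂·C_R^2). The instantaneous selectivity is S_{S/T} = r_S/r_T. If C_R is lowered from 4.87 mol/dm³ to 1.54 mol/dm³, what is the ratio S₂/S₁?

10.0

S_{S/T} = (k₁/k₂)·C_R^-2, so S₂/S₁ = (C_{R,2}/C_{R,1})^-2.
= (1.54/4.87)^(-2) = (0.3162)^(-2) = 10.0.
Selectivity toward S rises as C_R falls — low-concentration operation is favoured.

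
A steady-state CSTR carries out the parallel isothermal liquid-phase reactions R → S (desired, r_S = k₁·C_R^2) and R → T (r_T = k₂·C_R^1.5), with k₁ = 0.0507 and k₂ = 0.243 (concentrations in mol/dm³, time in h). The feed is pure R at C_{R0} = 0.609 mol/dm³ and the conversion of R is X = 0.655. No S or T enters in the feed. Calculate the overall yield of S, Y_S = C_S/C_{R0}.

Exit C_R = C_{R0}(1−X) = 0.609×0.345 = 0.2101 mol/dm³.
In a CSTR the entire volume is at exit conditions, so r_S = 0.0507×0.2101^2 = 0.002238 and r_T = 0.243×0.2101^1.5 = 0.02340.
Fraction of consumed R going to S: r_S/(r_S+r_T) = 0.08729.
C_S = 0.08729·C_{R0}·X = 0.08729×0.609×0.655 = 0.0348 mol/dm³; Y_S = C_S/C_{R0} = 0.0572.

0.0572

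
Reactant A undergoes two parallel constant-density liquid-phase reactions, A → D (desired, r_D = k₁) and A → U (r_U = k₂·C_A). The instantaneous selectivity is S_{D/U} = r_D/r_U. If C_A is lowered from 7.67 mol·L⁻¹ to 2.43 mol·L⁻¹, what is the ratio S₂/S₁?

S_{D/U} = (k₁/k₂)·C_A⁻¹, so S₂/S₁ = (C_{A,2}/C_{A,1})⁻¹.
= 7.67/2.43 = 3.16.
Selectivity toward D rises as C_A falls — low-concentration operation is favoured.

3.16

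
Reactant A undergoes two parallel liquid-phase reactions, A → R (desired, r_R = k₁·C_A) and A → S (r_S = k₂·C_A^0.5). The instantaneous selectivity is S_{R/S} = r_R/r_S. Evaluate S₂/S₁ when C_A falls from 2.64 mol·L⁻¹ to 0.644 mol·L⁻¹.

0.494

S_{R/S} = (k₁/k₂)·C_A^0.5, so S₂/S₁ = (C_{A,2}/C_{A,1})^0.5.
= (0.644/2.64)^0.5 = (0.2439)^0.5 = 0.494.
Selectivity toward R falls as C_A falls — high-concentration operation is favoured.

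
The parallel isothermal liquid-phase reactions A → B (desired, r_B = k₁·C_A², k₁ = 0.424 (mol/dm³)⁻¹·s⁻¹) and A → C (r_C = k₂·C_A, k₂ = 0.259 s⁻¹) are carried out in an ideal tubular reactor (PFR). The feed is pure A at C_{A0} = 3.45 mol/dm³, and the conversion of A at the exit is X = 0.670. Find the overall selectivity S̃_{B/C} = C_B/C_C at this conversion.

C_A = C_{A0}(1−X) = 1.138 mol/dm³.
Along a PFR/batch, dC_C/dC_A = −r_C/(r_B+r_C) = −k₂/(k₂+k₁·C_A).
Integrating from C_{A0} to C_A: C_C = (0.259/0.424)·ln[(0.259+0.424·3.45)/(0.259+0.424·1.14)] = 0.6108·ln(1.722/0.7417) = 0.5144 mol/dm³.
Then C_B = (C_{A0}−C_A) − C_C = 2.312 − 0.5144 = 1.797 mol/dm³.
S̃_{B/C} = C_B/C_C = 1.797/0.5144 = 3.49.

3.49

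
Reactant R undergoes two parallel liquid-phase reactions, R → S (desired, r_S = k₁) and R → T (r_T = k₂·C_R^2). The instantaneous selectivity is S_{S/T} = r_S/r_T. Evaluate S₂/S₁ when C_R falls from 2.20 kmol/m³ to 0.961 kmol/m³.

5.24

S_{S/T} = (k₁/k₂)·C_R^-2, so S₂/S₁ = (C_{R,2}/C_{R,1})^-2.
= (0.961/2.20)^(-2) = (0.4368)^(-2) = 5.24.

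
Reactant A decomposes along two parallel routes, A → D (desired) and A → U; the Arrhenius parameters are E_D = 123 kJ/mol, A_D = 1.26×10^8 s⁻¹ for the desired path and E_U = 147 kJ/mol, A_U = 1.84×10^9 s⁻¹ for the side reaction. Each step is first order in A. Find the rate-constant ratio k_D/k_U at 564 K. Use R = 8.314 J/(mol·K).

Since both paths have the same order in A, the concentration cancels and S_{D/U} = k_D/k_U = (A_D/A_U)·exp[(E_U−E_D)/(RT)].
(E_U−E_D)/(RT) = (147−123)×10³/(8.314×564) = 24000/4689 = 5.118.
k_D/k_U = (1.26×10^8/1.84×10^9)·exp(5.118) = 0.06848 × 167.0 = 11.4.
Since E_D < E_U, lowering the temperature improves selectivity toward D.

11.4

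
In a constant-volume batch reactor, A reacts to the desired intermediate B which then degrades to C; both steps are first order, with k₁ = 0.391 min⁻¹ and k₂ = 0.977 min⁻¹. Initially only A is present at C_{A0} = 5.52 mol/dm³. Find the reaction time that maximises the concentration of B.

1.56 min

For first-order series the maximum of C_B occurs at t_opt = ln(k₂/k₁)/(k₂−k₁).
= ln(0.977/0.391)/(0.977−0.391) = ln(2.499)/0.5860 = 0.9158/0.5860 = 1.56 min.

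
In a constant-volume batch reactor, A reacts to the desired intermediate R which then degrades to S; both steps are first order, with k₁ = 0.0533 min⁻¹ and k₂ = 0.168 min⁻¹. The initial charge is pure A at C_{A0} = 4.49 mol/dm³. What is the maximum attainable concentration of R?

0.836 mol/dm³

Evaluating C_R at t_opt = ln(k₂/k₁)/(k₂−k₁) gives C_{R,max}/C_{A0} = (k₁/k₂)^[k₂/(k₂−k₁)].
= (0.0533/0.168)^(0.168/(0.168−0.0533)) = (0.3173)^(1.465) = 0.1861.
C_{R,max} = 0.1861×4.49 = 0.836 mol/dm³.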